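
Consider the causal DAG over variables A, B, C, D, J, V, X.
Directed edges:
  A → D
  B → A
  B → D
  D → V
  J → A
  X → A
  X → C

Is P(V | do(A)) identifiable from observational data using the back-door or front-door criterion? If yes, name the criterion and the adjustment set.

P(V|do(A)): backdoor, adjust for {B}.

desc(A)\{A}={D,V}; candidates ⊆ {B,C,J,X}.
size 0: {}; under {} A still reaches {B,C,D,J,V,X} ∋ V.
{B}: A⊥V given {B} in G with A→· removed — back-door holds.
P(V|do(A)) = Σ_{B} P(V|A,B)·P(B).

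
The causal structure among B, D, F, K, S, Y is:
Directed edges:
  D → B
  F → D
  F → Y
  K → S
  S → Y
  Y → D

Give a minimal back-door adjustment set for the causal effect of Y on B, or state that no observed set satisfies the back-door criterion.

Y→B: minimal back-door set {F}.

desc(Y)\{Y}={B,D}; candidates ⊆ {F,K,S}.
size 0: {}; under {} Y still reaches {B,D,F,K,S} ∋ B.
{F}: Y⊥B given {F} in G with Y→· removed — back-door holds.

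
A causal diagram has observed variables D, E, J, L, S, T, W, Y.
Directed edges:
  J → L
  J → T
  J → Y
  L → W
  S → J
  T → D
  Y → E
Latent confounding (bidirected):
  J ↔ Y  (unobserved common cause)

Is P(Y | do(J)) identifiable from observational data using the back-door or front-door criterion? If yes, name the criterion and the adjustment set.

P(Y|do(J)): not identifiable (no BD/FD set).

desc(J)\{J}={D,E,L,T,W,Y}; candidates ⊆ {S}.
J↔Y: latent back-door arc(s) into J.
size 0: {}; under {} J still reaches {E,S,Y} ∋ Y.
size 1: {S}; under {S} J still reaches {E,Y} ∋ Y.
J↔Y cannot be blocked by any observed set — no back-door set.
No mediator lies on a directed J→…→Y path.
Neither criterion identifies P(Y|do(J)) in this graph.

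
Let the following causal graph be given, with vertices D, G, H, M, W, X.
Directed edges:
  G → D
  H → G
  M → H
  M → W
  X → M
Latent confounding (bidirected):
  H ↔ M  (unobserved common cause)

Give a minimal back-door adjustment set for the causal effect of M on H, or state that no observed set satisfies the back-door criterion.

desc(M)\{M}={D,G,H,W}; candidates ⊆ {X}.
M↔H: latent back-door arc(s) into M.
size 0: {}; under {} M still reaches {D,G,H,X} ∋ H.
size 1: {X}; under {X} M still reaches {D,G,H} ∋ H.
M↔H cannot be blocked by any observed set — no back-door set.

M→H: no observed back-door set.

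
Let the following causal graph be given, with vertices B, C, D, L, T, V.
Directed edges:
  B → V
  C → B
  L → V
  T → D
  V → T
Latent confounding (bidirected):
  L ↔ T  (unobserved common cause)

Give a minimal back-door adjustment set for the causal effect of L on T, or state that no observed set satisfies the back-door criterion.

L→T: no observed back-door set.

desc(L)\{L}={D,T,V}; candidates ⊆ {B,C}.
L↔T: latent back-door arc(s) into L.
size 0: {}; under {} L still reaches {D,T} ∋ T.
size 1: {B}, {C}; under {B} L still reaches {D,T} ∋ T.
size 2: {B,C}; under {B,C} L still reaches {D,T} ∋ T.
L↔T cannot be blocked by any observed set — no back-door set.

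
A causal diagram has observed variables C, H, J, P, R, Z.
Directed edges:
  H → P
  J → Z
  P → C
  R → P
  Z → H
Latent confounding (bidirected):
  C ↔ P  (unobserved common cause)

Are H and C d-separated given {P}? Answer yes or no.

Bayes-Ball from H | {P} reaches {C,J,R,Z}.
C ∈ reach(H|{P}) ⇒ H ⊥̸ C | {P}.

No — H and C are d-connected given {P}.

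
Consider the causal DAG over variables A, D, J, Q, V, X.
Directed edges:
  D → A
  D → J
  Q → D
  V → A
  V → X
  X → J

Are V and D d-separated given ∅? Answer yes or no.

Bayes-Ball from V | ∅ reaches {A,J,X}.
D ∉ reach(V|∅) ⇒ V ⊥ D | ∅.

Yes — V ⊥ D | ∅.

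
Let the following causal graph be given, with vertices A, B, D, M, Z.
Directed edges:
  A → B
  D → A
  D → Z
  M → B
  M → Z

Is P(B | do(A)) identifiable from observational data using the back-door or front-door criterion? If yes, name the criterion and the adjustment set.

P(B|do(A)): backdoor, adjust for ∅.

desc(A)\{A}={B}; candidates ⊆ {D,M,Z}.
∅: A⊥B given ∅ in G with A→· removed — back-door holds.
P(B|do(A)) = P(B|A) — no adjustment needed.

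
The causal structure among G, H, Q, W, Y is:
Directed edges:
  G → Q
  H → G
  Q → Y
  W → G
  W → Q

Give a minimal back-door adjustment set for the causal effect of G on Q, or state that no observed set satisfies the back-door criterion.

G→Q: minimal back-door set {W}.

desc(G)\{G}={Q,Y}; candidates ⊆ {H,W}.
size 0: {}; under {} G still reaches {H,Q,W,Y} ∋ Q.
{W}: G⊥Q given {W} in G with G→· removed — back-door holds.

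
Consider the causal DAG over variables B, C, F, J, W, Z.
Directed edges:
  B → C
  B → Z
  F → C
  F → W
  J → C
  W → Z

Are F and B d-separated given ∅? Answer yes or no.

Yes — F ⊥ B | ∅.

Bayes-Ball from F | ∅ reaches {C,W,Z}.
B ∉ reach(F|∅) ⇒ F ⊥ B | ∅.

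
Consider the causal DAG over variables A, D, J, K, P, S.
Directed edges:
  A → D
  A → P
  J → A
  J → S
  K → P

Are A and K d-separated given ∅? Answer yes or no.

Yes — A ⊥ K | ∅.

Bayes-Ball from A | ∅ reaches {D,J,P,S}.
K ∉ reach(A|∅) ⇒ A ⊥ K | ∅.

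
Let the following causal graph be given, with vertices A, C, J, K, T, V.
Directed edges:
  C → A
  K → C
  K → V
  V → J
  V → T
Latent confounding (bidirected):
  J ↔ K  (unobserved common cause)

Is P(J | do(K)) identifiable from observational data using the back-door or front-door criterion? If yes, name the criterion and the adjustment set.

P(J|do(K)): frontdoor, adjust for {V}.

desc(K)\{K}={A,C,J,T,V}; candidates ⊆ {—}.
K↔J: latent back-door arc(s) into K.
size 0: {}; under {} K still reaches {J} ∋ J.
K↔J cannot be blocked by any observed set — no back-door set.
{V}: (i) intercepts every directed K→J path; (ii) no back-door K→{V}; (iii) {K} blocks every back-door {V}→J. Front-door holds.
P(J|do(K)) = Σ_{V} P(V|K) Σ_{K'} P(J|V,K')P(K').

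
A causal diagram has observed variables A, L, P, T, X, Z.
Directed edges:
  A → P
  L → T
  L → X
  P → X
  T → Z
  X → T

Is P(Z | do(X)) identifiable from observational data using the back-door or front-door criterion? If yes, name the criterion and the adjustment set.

desc(X)\{X}={T,Z}; candidates ⊆ {A,L,P}.
size 0: {}; under {} X still reaches {A,L,P,T,Z} ∋ Z.
{L}: X⊥Z given {L} in G with X→· removed — back-door holds.
P(Z|do(X)) = Σ_{L} P(Z|X,L)·P(L).

P(Z|do(X)): backdoor, adjust for {L}.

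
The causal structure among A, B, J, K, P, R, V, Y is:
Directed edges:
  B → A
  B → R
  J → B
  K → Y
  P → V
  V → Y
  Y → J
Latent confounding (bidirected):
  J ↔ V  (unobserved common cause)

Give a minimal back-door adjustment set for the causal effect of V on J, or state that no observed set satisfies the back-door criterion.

desc(V)\{V}={A,B,J,R,Y}; candidates ⊆ {K,P}.
V↔J: latent back-door arc(s) into V.
size 0: {}; under {} V still reaches {A,B,J,P,R} ∋ J.
size 1: {K}, {P}; under {K} V still reaches {A,B,J,P,R} ∋ J.
size 2: {K,P}; under {K,P} V still reaches {A,B,J,R} ∋ J.
V↔J cannot be blocked by any observed set — no back-door set.

V→J: no observed back-door set.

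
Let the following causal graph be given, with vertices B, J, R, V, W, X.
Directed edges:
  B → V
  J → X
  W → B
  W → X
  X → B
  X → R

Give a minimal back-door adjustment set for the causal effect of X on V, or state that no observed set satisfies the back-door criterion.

desc(X)\{X}={B,R,V}; candidates ⊆ {J,W}.
size 0: {}; under {} X still reaches {B,J,V,W} ∋ V.
{W}: X⊥V given {W} in G with X→· removed — back-door holds.

X→V: minimal back-door set {W}.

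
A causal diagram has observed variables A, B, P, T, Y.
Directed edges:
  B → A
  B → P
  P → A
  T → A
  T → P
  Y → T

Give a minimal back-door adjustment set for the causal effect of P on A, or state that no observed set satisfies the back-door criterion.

desc(P)\{P}={A}; candidates ⊆ {B,T,Y}.
size 0: {}; under {} P still reaches {A,B,T,Y} ∋ A.
size 1: {B}, {T}, {Y}; under {B} P still reaches {A,T,Y} ∋ A.
{B,T}: P⊥A given {B,T} in G with P→· removed — back-door holds.

P→A: minimal back-door set {B, T}.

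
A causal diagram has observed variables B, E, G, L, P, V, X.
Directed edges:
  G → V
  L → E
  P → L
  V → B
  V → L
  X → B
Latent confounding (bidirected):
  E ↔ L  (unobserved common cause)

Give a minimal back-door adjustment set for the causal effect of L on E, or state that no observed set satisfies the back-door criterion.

L→E: no observed back-door set.

desc(L)\{L}={E}; candidates ⊆ {B,G,P,V,X}.
L↔E: latent back-door arc(s) into L.
size 0: {}; under {} L still reaches {B,E,G,P,V} ∋ E.
size 1: {B}, {G}, {P} …(+2); under {B} L still reaches {E,G,P,V,X} ∋ E.
size 2: {B,G}, {B,P}, {B,V} …(+7); under {B,G} L still reaches {E,P,V,X} ∋ E.
L↔E cannot be blocked by any observed set — no back-door set.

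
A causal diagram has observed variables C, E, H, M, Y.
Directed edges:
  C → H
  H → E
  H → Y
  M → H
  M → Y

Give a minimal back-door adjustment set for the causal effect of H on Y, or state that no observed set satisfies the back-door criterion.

H→Y: minimal back-door set {M}.

desc(H)\{H}={E,Y}; candidates ⊆ {C,M}.
size 0: {}; under {} H still reaches {C,M,Y} ∋ Y.
{M}: H⊥Y given {M} in G with H→· removed — back-door holds.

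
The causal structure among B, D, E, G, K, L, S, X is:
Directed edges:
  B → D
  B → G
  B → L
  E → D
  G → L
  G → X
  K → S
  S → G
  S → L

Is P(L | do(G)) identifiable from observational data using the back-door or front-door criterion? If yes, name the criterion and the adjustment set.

desc(G)\{G}={L,X}; candidates ⊆ {B,D,E,K,S}.
size 0: {}; under {} G still reaches {B,D,K,L,S} ∋ L.
size 1: {B}, {D}, {E} …(+2); under {B} G still reaches {K,L,S} ∋ L.
{B,S}: G⊥L given {B,S} in G with G→· removed — back-door holds.
P(L|do(G)) = Σ_{B,S} P(L|G,B,S)·P(B,S).

P(L|do(G)): backdoor, adjust for {B, S}.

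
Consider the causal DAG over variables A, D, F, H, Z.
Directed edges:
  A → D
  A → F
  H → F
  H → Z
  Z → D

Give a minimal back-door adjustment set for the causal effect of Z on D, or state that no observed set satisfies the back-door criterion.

desc(Z)\{Z}={D}; candidates ⊆ {A,F,H}.
∅: Z⊥D given ∅ in G with Z→· removed — back-door holds.

Z→D: minimal back-door set ∅.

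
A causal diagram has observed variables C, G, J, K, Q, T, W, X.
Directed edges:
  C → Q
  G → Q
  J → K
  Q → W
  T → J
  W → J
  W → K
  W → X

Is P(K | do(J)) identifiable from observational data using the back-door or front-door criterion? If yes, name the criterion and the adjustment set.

P(K|do(J)): backdoor, adjust for {W}.

desc(J)\{J}={K}; candidates ⊆ {C,G,Q,T,W,X}.
size 0: {}; under {} J still reaches {C,G,K,Q,T,W,X} ∋ K.
{W}: J⊥K given {W} in G with J→· removed — back-door holds.
P(K|do(J)) = Σ_{W} P(K|J,W)·P(W).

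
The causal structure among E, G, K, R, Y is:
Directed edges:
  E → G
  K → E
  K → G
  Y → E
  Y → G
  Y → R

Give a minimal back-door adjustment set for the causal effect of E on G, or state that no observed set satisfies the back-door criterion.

E→G: minimal back-door set {K, Y}.

desc(E)\{E}={G}; candidates ⊆ {K,R,Y}.
size 0: {}; under {} E still reaches {G,K,R,Y} ∋ G.
size 1: {K}, {R}, {Y}; under {K} E still reaches {G,R,Y} ∋ G.
{K,Y}: E⊥G given {K,Y} in G with E→· removed — back-door holds.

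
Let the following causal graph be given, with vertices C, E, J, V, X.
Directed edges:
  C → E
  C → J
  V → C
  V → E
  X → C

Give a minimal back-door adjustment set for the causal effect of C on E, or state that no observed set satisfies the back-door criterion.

desc(C)\{C}={E,J}; candidates ⊆ {V,X}.
size 0: {}; under {} C still reaches {E,V,X} ∋ E.
{V}: C⊥E given {V} in G with C→· removed — back-door holds.

C→E: minimal back-door set {V}.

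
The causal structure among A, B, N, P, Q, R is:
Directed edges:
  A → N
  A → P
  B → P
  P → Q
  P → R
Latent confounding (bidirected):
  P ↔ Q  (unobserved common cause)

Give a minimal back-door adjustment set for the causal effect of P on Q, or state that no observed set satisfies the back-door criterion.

desc(P)\{P}={Q,R}; candidates ⊆ {A,B,N}.
P↔Q: latent back-door arc(s) into P.
size 0: {}; under {} P still reaches {A,B,N,Q} ∋ Q.
size 1: {A}, {B}, {N}; under {A} P still reaches {B,Q} ∋ Q.
size 2: {A,B}, {A,N}, {B,N}; under {A,B} P still reaches {Q} ∋ Q.
P↔Q cannot be blocked by any observed set — no back-door set.

P→Q: no observed back-door set.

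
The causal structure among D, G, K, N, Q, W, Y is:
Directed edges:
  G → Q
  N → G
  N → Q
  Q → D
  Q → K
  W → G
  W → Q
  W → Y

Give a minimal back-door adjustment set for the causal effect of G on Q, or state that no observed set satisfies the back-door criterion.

desc(G)\{G}={D,K,Q}; candidates ⊆ {N,W,Y}.
size 0: {}; under {} G still reaches {D,K,N,Q,W,Y} ∋ Q.
size 1: {N}, {W}, {Y}; under {N} G still reaches {D,K,Q,W,Y} ∋ Q.
{N,W}: G⊥Q given {N,W} in G with G→· removed — back-door holds.

G→Q: minimal back-door set {N, W}.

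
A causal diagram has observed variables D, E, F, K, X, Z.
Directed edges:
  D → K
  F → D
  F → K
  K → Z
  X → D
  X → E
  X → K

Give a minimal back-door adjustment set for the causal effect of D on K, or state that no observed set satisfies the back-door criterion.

D→K: minimal back-door set {F, X}.

desc(D)\{D}={K,Z}; candidates ⊆ {E,F,X}.
size 0: {}; under {} D still reaches {E,F,K,X,Z} ∋ K.
size 1: {E}, {F}, {X}; under {E} D still reaches {F,K,X,Z} ∋ K.
{F,X}: D⊥K given {F,X} in G with D→· removed — back-door holds.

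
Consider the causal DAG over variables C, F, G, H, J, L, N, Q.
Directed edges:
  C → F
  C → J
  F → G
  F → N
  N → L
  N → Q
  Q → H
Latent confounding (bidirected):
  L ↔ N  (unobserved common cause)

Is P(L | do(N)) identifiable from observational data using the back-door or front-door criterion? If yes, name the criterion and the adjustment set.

desc(N)\{N}={H,L,Q}; candidates ⊆ {C,F,G,J}.
N↔L: latent back-door arc(s) into N.
size 0: {}; under {} N still reaches {C,F,G,J,L} ∋ L.
size 1: {C}, {F}, {G} …(+1); under {C} N still reaches {F,G,L} ∋ L.
size 2: {C,F}, {C,G}, {C,J} …(+3); under {C,F} N still reaches {L} ∋ L.
N↔L cannot be blocked by any observed set — no back-door set.
No mediator lies on a directed N→…→L path.
Neither criterion identifies P(L|do(N)) in this graph.

P(L|do(N)): not identifiable (no BD/FD set).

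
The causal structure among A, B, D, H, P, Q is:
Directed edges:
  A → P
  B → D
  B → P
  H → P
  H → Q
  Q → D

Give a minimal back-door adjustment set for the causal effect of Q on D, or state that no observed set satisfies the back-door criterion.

desc(Q)\{Q}={D}; candidates ⊆ {A,B,H,P}.
∅: Q⊥D given ∅ in G with Q→· removed — back-door holds.

Q→D: minimal back-door set ∅.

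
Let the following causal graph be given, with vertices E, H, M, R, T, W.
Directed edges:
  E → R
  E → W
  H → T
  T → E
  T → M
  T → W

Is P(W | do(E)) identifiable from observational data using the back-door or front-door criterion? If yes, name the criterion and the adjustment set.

desc(E)\{E}={R,W}; candidates ⊆ {H,M,T}.
size 0: {}; under {} E still reaches {H,M,T,W} ∋ W.
{T}: E⊥W given {T} in G with E→· removed — back-door holds.
P(W|do(E)) = Σ_{T} P(W|E,T)·P(T).

P(W|do(E)): backdoor, adjust for {T}.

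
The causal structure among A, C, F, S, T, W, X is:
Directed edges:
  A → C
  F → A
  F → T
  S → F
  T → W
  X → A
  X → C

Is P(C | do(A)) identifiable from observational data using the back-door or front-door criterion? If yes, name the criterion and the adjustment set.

desc(A)\{A}={C}; candidates ⊆ {F,S,T,W,X}.
size 0: {}; under {} A still reaches {C,F,S,T,W,X} ∋ C.
{X}: A⊥C given {X} in G with A→· removed — back-door holds.
P(C|do(A)) = Σ_{X} P(C|A,X)·P(X).

P(C|do(A)): backdoor, adjust for {X}.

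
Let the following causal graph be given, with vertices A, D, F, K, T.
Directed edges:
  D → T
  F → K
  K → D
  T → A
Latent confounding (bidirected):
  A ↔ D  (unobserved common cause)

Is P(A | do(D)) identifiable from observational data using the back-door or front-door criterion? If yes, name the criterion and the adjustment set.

P(A|do(D)): frontdoor, adjust for {T}.

desc(D)\{D}={A,T}; candidates ⊆ {F,K}.
D↔A: latent back-door arc(s) into D.
size 0: {}; under {} D still reaches {A,F,K} ∋ A.
size 1: {F}, {K}; under {F} D still reaches {A,K} ∋ A.
size 2: {F,K}; under {F,K} D still reaches {A} ∋ A.
D↔A cannot be blocked by any observed set — no back-door set.
{T}: (i) intercepts every directed D→A path; (ii) no back-door D→{T}; (iii) {D} blocks every back-door {T}→A. Front-door holds.
P(A|do(D)) = Σ_{T} P(T|D) Σ_{D'} P(A|T,D')P(D').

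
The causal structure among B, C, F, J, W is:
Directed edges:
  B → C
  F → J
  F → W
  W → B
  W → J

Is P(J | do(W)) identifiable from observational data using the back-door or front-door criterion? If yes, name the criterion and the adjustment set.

P(J|do(W)): backdoor, adjust for {F}.

desc(W)\{W}={B,C,J}; candidates ⊆ {F}.
size 0: {}; under {} W still reaches {F,J} ∋ J.
{F}: W⊥J given {F} in G with W→· removed — back-door holds.
P(J|do(W)) = Σ_{F} P(J|W,F)·P(F).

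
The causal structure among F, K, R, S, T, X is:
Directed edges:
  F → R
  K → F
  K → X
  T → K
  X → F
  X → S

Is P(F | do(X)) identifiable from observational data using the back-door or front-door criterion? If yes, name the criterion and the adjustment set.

desc(X)\{X}={F,R,S}; candidates ⊆ {K,T}.
size 0: {}; under {} X still reaches {F,K,R,T} ∋ F.
{K}: X⊥F given {K} in G with X→· removed — back-door holds.
P(F|do(X)) = Σ_{K} P(F|X,K)·P(K).

P(F|do(X)): backdoor, adjust for {K}.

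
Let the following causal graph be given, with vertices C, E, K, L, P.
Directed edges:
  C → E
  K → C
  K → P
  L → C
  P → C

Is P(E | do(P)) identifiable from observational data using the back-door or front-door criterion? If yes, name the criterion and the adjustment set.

desc(P)\{P}={C,E}; candidates ⊆ {K,L}.
size 0: {}; under {} P still reaches {C,E,K} ∋ E.
{K}: P⊥E given {K} in G with P→· removed — back-door holds.
P(E|do(P)) = Σ_{K} P(E|P,K)·P(K).

P(E|do(P)): backdoor, adjust for {K}.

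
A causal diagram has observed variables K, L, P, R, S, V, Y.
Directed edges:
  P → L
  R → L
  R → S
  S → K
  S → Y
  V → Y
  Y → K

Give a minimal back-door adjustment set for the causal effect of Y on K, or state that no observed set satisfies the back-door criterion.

Y→K: minimal back-door set {S}.

desc(Y)\{Y}={K}; candidates ⊆ {L,P,R,S,V}.
size 0: {}; under {} Y still reaches {K,L,R,S,V} ∋ K.
{S}: Y⊥K given {S} in G with Y→· removed — back-door holds.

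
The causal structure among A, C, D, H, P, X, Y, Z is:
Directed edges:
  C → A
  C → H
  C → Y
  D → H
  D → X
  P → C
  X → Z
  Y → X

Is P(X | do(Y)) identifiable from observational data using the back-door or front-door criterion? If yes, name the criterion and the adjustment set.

P(X|do(Y)): backdoor, adjust for ∅.

desc(Y)\{Y}={X,Z}; candidates ⊆ {A,C,D,H,P}.
∅: Y⊥X given ∅ in G with Y→· removed — back-door holds.
P(X|do(Y)) = P(X|Y) — no adjustment needed.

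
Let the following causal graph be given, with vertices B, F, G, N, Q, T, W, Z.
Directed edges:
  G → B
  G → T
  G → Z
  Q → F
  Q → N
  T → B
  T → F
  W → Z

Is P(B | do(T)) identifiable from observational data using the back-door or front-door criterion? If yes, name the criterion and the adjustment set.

P(B|do(T)): backdoor, adjust for {G}.

desc(T)\{T}={B,F}; candidates ⊆ {G,N,Q,W,Z}.
size 0: {}; under {} T still reaches {B,G,Z} ∋ B.
{G}: T⊥B given {G} in G with T→· removed — back-door holds.
P(B|do(T)) = Σ_{G} P(B|T,G)·P(G).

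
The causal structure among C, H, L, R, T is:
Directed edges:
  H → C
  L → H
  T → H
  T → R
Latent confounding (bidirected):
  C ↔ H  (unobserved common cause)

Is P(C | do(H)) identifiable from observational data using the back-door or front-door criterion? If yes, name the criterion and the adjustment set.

P(C|do(H)): not identifiable (no BD/FD set).

desc(H)\{H}={C}; candidates ⊆ {L,R,T}.
H↔C: latent back-door arc(s) into H.
size 0: {}; under {} H still reaches {C,L,R,T} ∋ C.
size 1: {L}, {R}, {T}; under {L} H still reaches {C,R,T} ∋ C.
size 2: {L,R}, {L,T}, {R,T}; under {L,R} H still reaches {C,T} ∋ C.
H↔C cannot be blocked by any observed set — no back-door set.
No mediator lies on a directed H→…→C path.
Neither criterion identifies P(C|do(H)) in this graph.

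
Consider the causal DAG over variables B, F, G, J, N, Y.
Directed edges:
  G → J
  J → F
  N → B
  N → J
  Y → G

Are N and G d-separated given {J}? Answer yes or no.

Bayes-Ball from N | {J} reaches {B,G,Y}.
G ∈ reach(N|{J}) ⇒ N ⊥̸ G | {J}.

No — N and G are d-connected given {J}.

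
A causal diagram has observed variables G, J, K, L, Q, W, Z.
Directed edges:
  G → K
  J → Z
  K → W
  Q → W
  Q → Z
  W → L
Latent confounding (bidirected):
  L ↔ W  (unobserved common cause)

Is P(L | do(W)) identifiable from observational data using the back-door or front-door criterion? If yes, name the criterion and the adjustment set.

desc(W)\{W}={L}; candidates ⊆ {G,J,K,Q,Z}.
W↔L: latent back-door arc(s) into W.
size 0: {}; under {} W still reaches {G,K,L,Q,Z} ∋ L.
size 1: {G}, {J}, {K} …(+2); under {G} W still reaches {K,L,Q,Z} ∋ L.
size 2: {G,J}, {G,K}, {G,Q} …(+7); under {G,J} W still reaches {K,L,Q,Z} ∋ L.
W↔L cannot be blocked by any observed set — no back-door set.
No mediator lies on a directed W→…→L path.
Neither criterion identifies P(L|do(W)) in this graph.

P(L|do(W)): not identifiable (no BD/FD set).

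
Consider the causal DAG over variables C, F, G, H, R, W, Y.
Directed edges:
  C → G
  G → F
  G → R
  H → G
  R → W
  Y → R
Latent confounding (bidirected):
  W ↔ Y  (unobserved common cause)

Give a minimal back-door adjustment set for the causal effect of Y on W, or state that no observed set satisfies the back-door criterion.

desc(Y)\{Y}={R,W}; candidates ⊆ {C,F,G,H}.
Y↔W: latent back-door arc(s) into Y.
size 0: {}; under {} Y still reaches {W} ∋ W.
size 1: {C}, {F}, {G} …(+1); under {C} Y still reaches {W} ∋ W.
size 2: {C,F}, {C,G}, {C,H} …(+3); under {C,F} Y still reaches {W} ∋ W.
Y↔W cannot be blocked by any observed set — no back-door set.

Y→W: no observed back-door set.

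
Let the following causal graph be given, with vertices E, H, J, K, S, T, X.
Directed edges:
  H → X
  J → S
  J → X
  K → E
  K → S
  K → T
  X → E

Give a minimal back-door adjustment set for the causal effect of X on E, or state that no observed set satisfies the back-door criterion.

desc(X)\{X}={E}; candidates ⊆ {H,J,K,S,T}.
∅: X⊥E given ∅ in G with X→· removed — back-door holds.

X→E: minimal back-door set ∅.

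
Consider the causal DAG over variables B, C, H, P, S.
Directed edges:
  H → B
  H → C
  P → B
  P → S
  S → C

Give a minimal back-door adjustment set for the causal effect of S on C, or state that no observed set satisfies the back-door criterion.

S→C: minimal back-door set ∅.

desc(S)\{S}={C}; candidates ⊆ {B,H,P}.
∅: S⊥C given ∅ in G with S→· removed — back-door holds.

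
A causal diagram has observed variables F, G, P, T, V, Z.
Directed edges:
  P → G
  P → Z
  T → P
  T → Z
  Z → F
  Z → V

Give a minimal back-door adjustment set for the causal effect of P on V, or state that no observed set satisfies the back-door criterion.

desc(P)\{P}={F,G,V,Z}; candidates ⊆ {T}.
size 0: {}; under {} P still reaches {F,T,V,Z} ∋ V.
{T}: P⊥V given {T} in G with P→· removed — back-door holds.

P→V: minimal back-door set {T}.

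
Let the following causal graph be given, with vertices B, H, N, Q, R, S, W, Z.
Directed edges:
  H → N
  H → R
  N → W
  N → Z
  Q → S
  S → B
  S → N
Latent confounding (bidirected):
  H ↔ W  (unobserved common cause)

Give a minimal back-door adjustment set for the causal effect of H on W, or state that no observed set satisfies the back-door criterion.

desc(H)\{H}={N,R,W,Z}; candidates ⊆ {B,Q,S}.
H↔W: latent back-door arc(s) into H.
size 0: {}; under {} H still reaches {W} ∋ W.
size 1: {B}, {Q}, {S}; under {B} H still reaches {W} ∋ W.
size 2: {B,Q}, {B,S}, {Q,S}; under {B,Q} H still reaches {W} ∋ W.
H↔W cannot be blocked by any observed set — no back-door set.

H→W: no observed back-door set.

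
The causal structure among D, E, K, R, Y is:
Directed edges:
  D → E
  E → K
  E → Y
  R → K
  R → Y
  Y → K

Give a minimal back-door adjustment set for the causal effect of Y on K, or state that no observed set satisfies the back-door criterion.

desc(Y)\{Y}={K}; candidates ⊆ {D,E,R}.
size 0: {}; under {} Y still reaches {D,E,K,R} ∋ K.
size 1: {D}, {E}, {R}; under {D} Y still reaches {E,K,R} ∋ K.
{E,R}: Y⊥K given {E,R} in G with Y→· removed — back-door holds.

Y→K: minimal back-door set {E, R}.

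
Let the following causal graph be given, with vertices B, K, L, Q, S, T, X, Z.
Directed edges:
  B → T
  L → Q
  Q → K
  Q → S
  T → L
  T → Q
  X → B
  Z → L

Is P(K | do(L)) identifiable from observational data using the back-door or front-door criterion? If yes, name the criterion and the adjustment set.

desc(L)\{L}={K,Q,S}; candidates ⊆ {B,T,X,Z}.
size 0: {}; under {} L still reaches {B,K,Q,S,T,X,Z} ∋ K.
{T}: L⊥K given {T} in G with L→· removed — back-door holds.
P(K|do(L)) = Σ_{T} P(K|L,T)·P(T).

P(K|do(L)): backdoor, adjust for {T}.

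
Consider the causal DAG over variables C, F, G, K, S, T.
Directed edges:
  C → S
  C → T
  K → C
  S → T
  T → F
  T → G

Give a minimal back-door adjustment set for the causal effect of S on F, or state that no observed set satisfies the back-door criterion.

S→F: minimal back-door set {C}.

desc(S)\{S}={F,G,T}; candidates ⊆ {C,K}.
size 0: {}; under {} S still reaches {C,F,G,K,T} ∋ F.
{C}: S⊥F given {C} in G with S→· removed — back-door holds.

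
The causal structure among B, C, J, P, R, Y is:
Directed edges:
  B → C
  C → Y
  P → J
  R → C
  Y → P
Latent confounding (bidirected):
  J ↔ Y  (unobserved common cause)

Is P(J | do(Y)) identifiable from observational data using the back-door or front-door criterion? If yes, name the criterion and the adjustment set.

desc(Y)\{Y}={J,P}; candidates ⊆ {B,C,R}.
Y↔J: latent back-door arc(s) into Y.
size 0: {}; under {} Y still reaches {B,C,J,R} ∋ J.
size 1: {B}, {C}, {R}; under {B} Y still reaches {C,J,R} ∋ J.
size 2: {B,C}, {B,R}, {C,R}; under {B,C} Y still reaches {J} ∋ J.
Y↔J cannot be blocked by any observed set — no back-door set.
{P}: (i) intercepts every directed Y→J path; (ii) no back-door Y→{P}; (iii) {Y} blocks every back-door {P}→J. Front-door holds.
P(J|do(Y)) = Σ_{P} P(P|Y) Σ_{Y'} P(J|P,Y')P(Y').

P(J|do(Y)): frontdoor, adjust for {P}.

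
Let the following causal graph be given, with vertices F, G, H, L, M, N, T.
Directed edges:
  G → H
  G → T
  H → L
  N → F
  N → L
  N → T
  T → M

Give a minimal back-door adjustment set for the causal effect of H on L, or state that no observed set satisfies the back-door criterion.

desc(H)\{H}={L}; candidates ⊆ {F,G,M,N,T}.
∅: H⊥L given ∅ in G with H→· removed — back-door holds.

H→L: minimal back-door set ∅.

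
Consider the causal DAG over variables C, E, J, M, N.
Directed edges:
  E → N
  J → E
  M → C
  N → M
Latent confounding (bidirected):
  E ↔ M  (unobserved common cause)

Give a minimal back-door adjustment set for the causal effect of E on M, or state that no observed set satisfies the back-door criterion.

E→M: no observed back-door set.

desc(E)\{E}={C,M,N}; candidates ⊆ {J}.
E↔M: latent back-door arc(s) into E.
size 0: {}; under {} E still reaches {C,J,M} ∋ M.
size 1: {J}; under {J} E still reaches {C,M} ∋ M.
E↔M cannot be blocked by any observed set — no back-door set.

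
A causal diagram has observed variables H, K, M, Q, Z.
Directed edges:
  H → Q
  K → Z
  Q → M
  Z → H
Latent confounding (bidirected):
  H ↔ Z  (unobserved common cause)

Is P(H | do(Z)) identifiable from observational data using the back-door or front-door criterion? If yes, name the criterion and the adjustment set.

desc(Z)\{Z}={H,M,Q}; candidates ⊆ {K}.
Z↔H: latent back-door arc(s) into Z.
size 0: {}; under {} Z still reaches {H,K,M,Q} ∋ H.
size 1: {K}; under {K} Z still reaches {H,M,Q} ∋ H.
Z↔H cannot be blocked by any observed set — no back-door set.
No mediator lies on a directed Z→…→H path.
Neither criterion identifies P(H|do(Z)) in this graph.

P(H|do(Z)): not identifiable (no BD/FD set).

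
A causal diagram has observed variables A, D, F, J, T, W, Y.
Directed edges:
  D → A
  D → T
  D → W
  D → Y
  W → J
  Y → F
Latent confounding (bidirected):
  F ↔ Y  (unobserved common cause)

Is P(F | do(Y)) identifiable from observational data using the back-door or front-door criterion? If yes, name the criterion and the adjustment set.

P(F|do(Y)): not identifiable (no BD/FD set).

desc(Y)\{Y}={F}; candidates ⊆ {A,D,J,T,W}.
Y↔F: latent back-door arc(s) into Y.
size 0: {}; under {} Y still reaches {A,D,F,J,T,W} ∋ F.
size 1: {A}, {D}, {J} …(+2); under {A} Y still reaches {D,F,J,T,W} ∋ F.
size 2: {A,D}, {A,J}, {A,T} …(+7); under {A,D} Y still reaches {F} ∋ F.
Y↔F cannot be blocked by any observed set — no back-door set.
No mediator lies on a directed Y→…→F path.
Neither criterion identifies P(F|do(Y)) in this graph.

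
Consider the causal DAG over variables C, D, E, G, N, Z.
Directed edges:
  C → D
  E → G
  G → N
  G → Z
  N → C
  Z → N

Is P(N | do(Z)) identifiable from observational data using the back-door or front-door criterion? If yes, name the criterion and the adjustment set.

desc(Z)\{Z}={C,D,N}; candidates ⊆ {E,G}.
size 0: {}; under {} Z still reaches {C,D,E,G,N} ∋ N.
{G}: Z⊥N given {G} in G with Z→· removed — back-door holds.
P(N|do(Z)) = Σ_{G} P(N|Z,G)·P(G).

P(N|do(Z)): backdoor, adjust for {G}.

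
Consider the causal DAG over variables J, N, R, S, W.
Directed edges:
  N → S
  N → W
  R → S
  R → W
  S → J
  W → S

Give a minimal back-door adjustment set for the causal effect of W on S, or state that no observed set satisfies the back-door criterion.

desc(W)\{W}={J,S}; candidates ⊆ {N,R}.
size 0: {}; under {} W still reaches {J,N,R,S} ∋ S.
size 1: {N}, {R}; under {N} W still reaches {J,R,S} ∋ S.
{N,R}: W⊥S given {N,R} in G with W→· removed — back-door holds.

W→S: minimal back-door set {N, R}.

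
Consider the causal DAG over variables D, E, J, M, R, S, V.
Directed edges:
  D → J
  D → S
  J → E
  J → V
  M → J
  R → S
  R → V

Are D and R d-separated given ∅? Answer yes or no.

Bayes-Ball from D | ∅ reaches {E,J,S,V}.
R ∉ reach(D|∅) ⇒ D ⊥ R | ∅.

Yes — D ⊥ R | ∅.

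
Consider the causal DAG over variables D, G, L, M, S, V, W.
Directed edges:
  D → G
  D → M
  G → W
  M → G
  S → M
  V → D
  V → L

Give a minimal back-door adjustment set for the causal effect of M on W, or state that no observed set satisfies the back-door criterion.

M→W: minimal back-door set {D}.

desc(M)\{M}={G,W}; candidates ⊆ {D,L,S,V}.
size 0: {}; under {} M still reaches {D,G,L,S,V,W} ∋ W.
{D}: M⊥W given {D} in G with M→· removed — back-door holds.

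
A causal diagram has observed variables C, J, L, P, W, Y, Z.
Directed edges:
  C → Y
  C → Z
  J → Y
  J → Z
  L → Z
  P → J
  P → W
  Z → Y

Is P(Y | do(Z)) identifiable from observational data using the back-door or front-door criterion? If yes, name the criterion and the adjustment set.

P(Y|do(Z)): backdoor, adjust for {C, J}.

desc(Z)\{Z}={Y}; candidates ⊆ {C,J,L,P,W}.
size 0: {}; under {} Z still reaches {C,J,L,P,W,Y} ∋ Y.
size 1: {C}, {J}, {L} …(+2); under {C} Z still reaches {J,L,P,W,Y} ∋ Y.
{C,J}: Z⊥Y given {C,J} in G with Z→· removed — back-door holds.
P(Y|do(Z)) = Σ_{C,J} P(Y|Z,C,J)·P(C,J).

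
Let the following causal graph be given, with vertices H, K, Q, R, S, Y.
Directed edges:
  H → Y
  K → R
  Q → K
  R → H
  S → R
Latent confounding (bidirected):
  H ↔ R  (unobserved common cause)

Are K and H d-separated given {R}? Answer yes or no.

Bayes-Ball from K | {R} reaches {H,Q,S,Y}.
H ∈ reach(K|{R}) ⇒ K ⊥̸ H | {R}.

No — K and H are d-connected given {R}.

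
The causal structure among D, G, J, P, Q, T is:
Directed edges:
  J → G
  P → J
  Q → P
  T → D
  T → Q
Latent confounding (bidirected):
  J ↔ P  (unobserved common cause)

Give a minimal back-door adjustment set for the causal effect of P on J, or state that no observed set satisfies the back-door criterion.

P→J: no observed back-door set.

desc(P)\{P}={G,J}; candidates ⊆ {D,Q,T}.
P↔J: latent back-door arc(s) into P.
size 0: {}; under {} P still reaches {D,G,J,Q,T} ∋ J.
size 1: {D}, {Q}, {T}; under {D} P still reaches {G,J,Q,T} ∋ J.
size 2: {D,Q}, {D,T}, {Q,T}; under {D,Q} P still reaches {G,J} ∋ J.
P↔J cannot be blocked by any observed set — no back-door set.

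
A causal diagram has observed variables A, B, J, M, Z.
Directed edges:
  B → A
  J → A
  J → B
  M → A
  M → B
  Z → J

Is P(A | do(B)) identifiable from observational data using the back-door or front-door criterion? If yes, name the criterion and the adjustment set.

P(A|do(B)): backdoor, adjust for {J, M}.

desc(B)\{B}={A}; candidates ⊆ {J,M,Z}.
size 0: {}; under {} B still reaches {A,J,M,Z} ∋ A.
size 1: {J}, {M}, {Z}; under {J} B still reaches {A,M} ∋ A.
{J,M}: B⊥A given {J,M} in G with B→· removed — back-door holds.
P(A|do(B)) = Σ_{J,M} P(A|B,J,M)·P(J,M).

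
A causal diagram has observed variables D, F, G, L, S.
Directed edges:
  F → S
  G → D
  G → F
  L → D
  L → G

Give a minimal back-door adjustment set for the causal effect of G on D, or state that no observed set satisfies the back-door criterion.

desc(G)\{G}={D,F,S}; candidates ⊆ {L}.
size 0: {}; under {} G still reaches {D,L} ∋ D.
{L}: G⊥D given {L} in G with G→· removed — back-door holds.

G→D: minimal back-door set {L}.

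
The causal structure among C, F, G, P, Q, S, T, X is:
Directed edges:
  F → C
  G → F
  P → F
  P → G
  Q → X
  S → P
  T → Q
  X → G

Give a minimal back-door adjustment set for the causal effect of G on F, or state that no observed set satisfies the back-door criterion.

desc(G)\{G}={C,F}; candidates ⊆ {P,Q,S,T,X}.
size 0: {}; under {} G still reaches {C,F,P,Q,S,T,X} ∋ F.
{P}: G⊥F given {P} in G with G→· removed — back-door holds.

G→F: minimal back-door set {P}.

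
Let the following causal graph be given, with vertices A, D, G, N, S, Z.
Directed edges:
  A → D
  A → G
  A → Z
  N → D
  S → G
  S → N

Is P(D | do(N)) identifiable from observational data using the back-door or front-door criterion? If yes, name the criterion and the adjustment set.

P(D|do(N)): backdoor, adjust for ∅.

desc(N)\{N}={D}; candidates ⊆ {A,G,S,Z}.
∅: N⊥D given ∅ in G with N→· removed — back-door holds.
P(D|do(N)) = P(D|N) — no adjustment needed.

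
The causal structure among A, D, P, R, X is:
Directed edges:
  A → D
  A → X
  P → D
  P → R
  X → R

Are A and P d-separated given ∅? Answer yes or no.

Yes — A ⊥ P | ∅.

Bayes-Ball from A | ∅ reaches {D,R,X}.
P ∉ reach(A|∅) ⇒ A ⊥ P | ∅.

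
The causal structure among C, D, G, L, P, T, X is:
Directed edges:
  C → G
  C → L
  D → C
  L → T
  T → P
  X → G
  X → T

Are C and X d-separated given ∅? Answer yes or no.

Bayes-Ball from C | ∅ reaches {D,G,L,P,T}.
X ∉ reach(C|∅) ⇒ C ⊥ X | ∅.

Yes — C ⊥ X | ∅.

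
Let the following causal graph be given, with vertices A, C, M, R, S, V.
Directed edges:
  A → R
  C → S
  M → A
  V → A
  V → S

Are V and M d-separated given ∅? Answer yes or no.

Bayes-Ball from V | ∅ reaches {A,R,S}.
M ∉ reach(V|∅) ⇒ V ⊥ M | ∅.

Yes — V ⊥ M | ∅.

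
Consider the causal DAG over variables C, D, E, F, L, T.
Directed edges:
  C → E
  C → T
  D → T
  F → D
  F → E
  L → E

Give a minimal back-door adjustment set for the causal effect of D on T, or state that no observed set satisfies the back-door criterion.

desc(D)\{D}={T}; candidates ⊆ {C,E,F,L}.
∅: D⊥T given ∅ in G with D→· removed — back-door holds.

D→T: minimal back-door set ∅.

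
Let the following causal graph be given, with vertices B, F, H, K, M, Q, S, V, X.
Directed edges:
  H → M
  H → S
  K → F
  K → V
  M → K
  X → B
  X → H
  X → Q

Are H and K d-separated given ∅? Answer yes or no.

Bayes-Ball from H | ∅ reaches {B,F,K,M,Q,S,V,X}.
K ∈ reach(H|∅) ⇒ H ⊥̸ K | ∅.

No — H and K are d-connected given ∅.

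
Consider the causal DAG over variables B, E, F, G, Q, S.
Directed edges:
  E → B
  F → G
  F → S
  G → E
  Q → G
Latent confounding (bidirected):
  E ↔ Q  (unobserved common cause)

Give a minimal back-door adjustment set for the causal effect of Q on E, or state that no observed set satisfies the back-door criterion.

Q→E: no observed back-door set.

desc(Q)\{Q}={B,E,G}; candidates ⊆ {F,S}.
Q↔E: latent back-door arc(s) into Q.
size 0: {}; under {} Q still reaches {B,E} ∋ E.
size 1: {F}, {S}; under {F} Q still reaches {B,E} ∋ E.
size 2: {F,S}; under {F,S} Q still reaches {B,E} ∋ E.
Q↔E cannot be blocked by any observed set — no back-door set.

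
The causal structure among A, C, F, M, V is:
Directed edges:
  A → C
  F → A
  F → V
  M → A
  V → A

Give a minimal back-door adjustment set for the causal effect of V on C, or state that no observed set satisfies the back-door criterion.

V→C: minimal back-door set {F}.

desc(V)\{V}={A,C}; candidates ⊆ {F,M}.
size 0: {}; under {} V still reaches {A,C,F} ∋ C.
{F}: V⊥C given {F} in G with V→· removed — back-door holds.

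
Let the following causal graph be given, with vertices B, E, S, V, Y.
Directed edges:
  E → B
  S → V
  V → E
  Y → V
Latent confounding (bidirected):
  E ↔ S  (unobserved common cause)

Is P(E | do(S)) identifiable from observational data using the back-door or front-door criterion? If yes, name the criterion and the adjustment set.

P(E|do(S)): frontdoor, adjust for {V}.

desc(S)\{S}={B,E,V}; candidates ⊆ {Y}.
S↔E: latent back-door arc(s) into S.
size 0: {}; under {} S still reaches {B,E} ∋ E.
size 1: {Y}; under {Y} S still reaches {B,E} ∋ E.
S↔E cannot be blocked by any observed set — no back-door set.
{V}: (i) intercepts every directed S→E path; (ii) no back-door S→{V}; (iii) {S} blocks every back-door {V}→E. Front-door holds.
P(E|do(S)) = Σ_{V} P(V|S) Σ_{S'} P(E|V,S')P(S').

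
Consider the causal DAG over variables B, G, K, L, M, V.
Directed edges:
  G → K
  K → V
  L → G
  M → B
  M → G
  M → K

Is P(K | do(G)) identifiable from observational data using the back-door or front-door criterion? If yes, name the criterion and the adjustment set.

P(K|do(G)): backdoor, adjust for {M}.

desc(G)\{G}={K,V}; candidates ⊆ {B,L,M}.
size 0: {}; under {} G still reaches {B,K,L,M,V} ∋ K.
{M}: G⊥K given {M} in G with G→· removed — back-door holds.
P(K|do(G)) = Σ_{M} P(K|G,M)·P(M).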